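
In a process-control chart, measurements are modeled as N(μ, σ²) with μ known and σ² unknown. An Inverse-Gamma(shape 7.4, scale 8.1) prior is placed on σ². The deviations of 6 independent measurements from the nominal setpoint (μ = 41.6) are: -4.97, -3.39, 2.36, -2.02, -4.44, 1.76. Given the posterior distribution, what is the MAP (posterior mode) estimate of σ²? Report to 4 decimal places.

With known mean μ and an Inverse-Gamma(α, β) prior on σ², the Normal likelihood is conjugate: posterior is Inv-Gamma(α + n/2, β + Σ(xᵢ−μ)²/2).
Σ(xᵢ−μ)² = (-4.97)² + (-3.39)² + (2.36)² + (-2.02)² + (-4.44)² + (1.76)² = 68.6542.
Posterior: Inv-Gamma(7.4 + 6/2, 8.1 + 68.6542/2) = Inv-Gamma(10.40, 42.42710).
Mode = β/(α+1) = 42.42710/11.40 = 3.7217.

3.7217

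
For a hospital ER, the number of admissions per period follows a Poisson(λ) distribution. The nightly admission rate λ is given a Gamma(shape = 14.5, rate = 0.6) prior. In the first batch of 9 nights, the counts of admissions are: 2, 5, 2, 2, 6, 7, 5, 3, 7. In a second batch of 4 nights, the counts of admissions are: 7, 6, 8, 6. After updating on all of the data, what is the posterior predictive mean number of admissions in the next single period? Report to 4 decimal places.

With a Gamma(shape α, rate β) prior, the Poisson likelihood is conjugate: the posterior is Gamma(α + ΣXᵢ, β + n).
Batch 1: sum of counts S = 39 over n = 9 nights.
After batch 1: Gamma(α+S, β+n) = Gamma(14.5+39, 0.6+9) = Gamma(53.5, 9.6).
Batch 2: sum of counts S = 27 over n = 4 nights.
After batch 2: Gamma(α+S, β+n) = Gamma(53.5+27, 9.6+4) = Gamma(80.5, 13.6).
The predictive distribution for one future period is NegBinom with mean α/β = 5.9191.

5.9191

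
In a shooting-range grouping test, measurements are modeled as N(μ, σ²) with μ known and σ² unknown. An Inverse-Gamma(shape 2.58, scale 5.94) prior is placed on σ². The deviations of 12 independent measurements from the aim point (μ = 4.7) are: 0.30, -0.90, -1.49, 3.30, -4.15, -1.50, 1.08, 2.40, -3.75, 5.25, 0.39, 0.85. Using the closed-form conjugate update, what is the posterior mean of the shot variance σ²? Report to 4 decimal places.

6.2525

With known mean μ and an Inverse-Gamma(α, β) prior on σ², the Normal likelihood is conjugate: posterior is Inv-Gamma(α + n/2, β + Σ(xᵢ−μ)²/2).
Σ(xᵢ−μ)² = (0.30)² + (-0.90)² + (-1.49)² + (3.30)² + (-4.15)² + (-1.50)² + (1.08)² + (2.40)² + (-3.75)² + (5.25)² + (0.39)² + (0.85)² = 82.9086.
Posterior: Inv-Gamma(2.58 + 12/2, 5.94 + 82.9086/2) = Inv-Gamma(8.58, 47.39430).
E[σ²|data] = β/(α−1) = 47.39430/7.58 = 6.2525.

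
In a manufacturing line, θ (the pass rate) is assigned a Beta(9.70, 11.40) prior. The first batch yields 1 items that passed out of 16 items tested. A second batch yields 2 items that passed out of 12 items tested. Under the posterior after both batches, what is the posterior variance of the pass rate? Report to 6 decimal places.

0.003827

The Beta prior is conjugate to a Binomial/Bernoulli likelihood; the update adds successes to α and failures to β.
After batch 1: Beta(9.70+1, 11.40+15) = Beta(10.70, 26.40).
After batch 2: Beta(10.70+2, 26.40+10) = Beta(12.70, 36.40).
Var = αβ/((α+β)²(α+β+1)) = 12.70·36.40/(49.10²·50.10) = 0.003827.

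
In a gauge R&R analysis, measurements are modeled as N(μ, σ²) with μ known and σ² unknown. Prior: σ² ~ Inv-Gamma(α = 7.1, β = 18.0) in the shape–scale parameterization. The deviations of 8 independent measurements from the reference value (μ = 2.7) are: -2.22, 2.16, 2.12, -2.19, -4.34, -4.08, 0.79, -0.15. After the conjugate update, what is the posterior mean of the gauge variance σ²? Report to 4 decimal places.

With known mean μ and an Inverse-Gamma(α, β) prior on σ², the Normal likelihood is conjugate: posterior is Inv-Gamma(α + n/2, β + Σ(xᵢ−μ)²/2).
Σ(xᵢ−μ)² = (-2.22)² + (2.16)² + (2.12)² + (-2.19)² + (-4.34)² + (-4.08)² + (0.79)² + (-0.15)² = 55.0131.
Posterior: Inv-Gamma(7.1 + 8/2, 18.0 + 55.0131/2) = Inv-Gamma(11.10, 45.50655).
E[σ²|data] = β/(α−1) = 45.50655/10.10 = 4.5056.

4.5056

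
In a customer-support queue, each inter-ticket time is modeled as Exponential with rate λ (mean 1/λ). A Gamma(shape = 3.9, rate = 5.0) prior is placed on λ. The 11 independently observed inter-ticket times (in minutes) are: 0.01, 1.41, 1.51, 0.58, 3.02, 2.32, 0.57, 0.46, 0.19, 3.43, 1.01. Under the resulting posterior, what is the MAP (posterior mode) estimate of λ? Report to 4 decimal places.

0.7125

With a Gamma(shape α, rate β) prior on the exponential rate λ, the posterior after n observations with total T = Σxᵢ is Gamma(α+n, β+T).
Sum of observations T = 14.51 minutes; n = 11.
Posterior: Gamma(3.9+11, 5.0+14.51) = Gamma(14.9, 19.51).
Mode = (α−1)/β = 0.7125.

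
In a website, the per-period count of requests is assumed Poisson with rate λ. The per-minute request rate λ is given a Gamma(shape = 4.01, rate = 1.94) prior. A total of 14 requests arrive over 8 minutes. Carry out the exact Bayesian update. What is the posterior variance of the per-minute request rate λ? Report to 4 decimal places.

With a Gamma(shape α, rate β) prior, the Poisson likelihood is conjugate: the posterior is Gamma(α + ΣXᵢ, β + n).
Posterior: Gamma(α+S, β+n) = Gamma(4.01+14, 1.94+8) = Gamma(18.01, 9.94).
Var = α/β² = 18.01/9.94² = 0.1823.

0.1823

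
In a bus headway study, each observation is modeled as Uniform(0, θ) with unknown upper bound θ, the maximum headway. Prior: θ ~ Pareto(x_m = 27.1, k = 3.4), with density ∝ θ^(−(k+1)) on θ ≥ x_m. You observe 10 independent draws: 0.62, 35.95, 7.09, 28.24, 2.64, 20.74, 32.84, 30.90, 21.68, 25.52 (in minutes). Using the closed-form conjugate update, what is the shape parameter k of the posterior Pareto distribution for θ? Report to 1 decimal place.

A Pareto(scale x_m, shape k) prior on the upper bound θ of Uniform(0, θ) is conjugate: posterior is Pareto(max(x_m, max xᵢ), k + n).
Sample maximum = 35.95; prior scale x_m = 27.1 → posterior scale = max = 35.95.
Posterior shape = 3.4 + 10 = 13.4.
Posterior shape k = 13.4.

13.4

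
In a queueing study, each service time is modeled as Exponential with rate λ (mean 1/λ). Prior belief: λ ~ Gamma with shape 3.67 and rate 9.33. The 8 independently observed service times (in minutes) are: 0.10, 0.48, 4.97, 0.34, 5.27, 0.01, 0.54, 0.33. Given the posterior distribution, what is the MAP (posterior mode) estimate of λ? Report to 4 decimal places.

0.4993

With a Gamma(shape α, rate β) prior on the exponential rate λ, the posterior after n observations with total T = Σxᵢ is Gamma(α+n, β+T).
Sum of observations T = 12.04 minutes; n = 8.
Posterior: Gamma(3.67+8, 9.33+12.04) = Gamma(11.67, 21.37).
Mode = (α−1)/β = 0.4993.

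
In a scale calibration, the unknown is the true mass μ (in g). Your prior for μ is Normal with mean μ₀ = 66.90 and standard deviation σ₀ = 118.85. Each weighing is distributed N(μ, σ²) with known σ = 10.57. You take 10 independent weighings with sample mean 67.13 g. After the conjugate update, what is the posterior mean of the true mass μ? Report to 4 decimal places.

67.1298

For Normal data with known variance σ², a Normal(μ₀, σ₀²) prior on μ is conjugate. Posterior precision = 1/σ₀² + n/σ²; posterior mean is the precision-weighted average of μ₀ and x̄.
n·x̄ = 10·67.13 = 671.3.
σ₀² = 118.85² = 14125.3225, σ² = 10.57² = 111.7249; σ² + n·σ₀² = 111.7249 + 10·14125.3225 = 141364.9499.
Posterior mean = (μ₀/σ₀² + n·x̄/σ²)/(1/σ₀² + n/σ²) = (σ²·μ₀ + σ₀²·n·x̄)/(σ² + n·σ₀²) = (111.7249·66.90 + 14125.3225·671.3)/141364.9499 = 9489803.39006/141364.9499 = 67.1298.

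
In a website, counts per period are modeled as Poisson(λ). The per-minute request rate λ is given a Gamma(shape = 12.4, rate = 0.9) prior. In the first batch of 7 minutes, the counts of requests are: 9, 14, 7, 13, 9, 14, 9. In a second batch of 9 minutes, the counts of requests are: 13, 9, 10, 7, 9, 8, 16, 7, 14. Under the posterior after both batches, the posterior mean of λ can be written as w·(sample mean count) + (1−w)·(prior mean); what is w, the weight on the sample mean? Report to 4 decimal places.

0.9467

With a Gamma(shape α, rate β) prior, the Poisson likelihood is conjugate: the posterior is Gamma(α + ΣXᵢ, β + n).
Total number of minutes: n = 7 + 9 = 16.
Posterior mean = (α₀+S)/(β₀+n) = [n/(β₀+n)]·(S/n) + [β₀/(β₀+n)]·(α₀/β₀), so only n and β₀ enter the weight.
Weight on data w = n/(β₀+n) = 16/(0.9+16) = 16/16.9 = 0.9467.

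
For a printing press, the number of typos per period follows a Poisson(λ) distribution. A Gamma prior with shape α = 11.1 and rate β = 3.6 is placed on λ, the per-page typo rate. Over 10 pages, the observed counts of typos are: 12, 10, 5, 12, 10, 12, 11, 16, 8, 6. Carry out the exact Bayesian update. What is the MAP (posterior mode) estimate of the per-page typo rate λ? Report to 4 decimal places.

With a Gamma(shape α, rate β) prior, the Poisson likelihood is conjugate: the posterior is Gamma(α + ΣXᵢ, β + n).
Sum of counts S = 102 over n = 10 pages.
Posterior: Gamma(α+S, β+n) = Gamma(11.1+102, 3.6+10) = Gamma(113.1, 13.6).
Mode of Gamma(α,β) for α≥1 is (α−1)/β = 112.1/13.6 = 8.2426.

8.2426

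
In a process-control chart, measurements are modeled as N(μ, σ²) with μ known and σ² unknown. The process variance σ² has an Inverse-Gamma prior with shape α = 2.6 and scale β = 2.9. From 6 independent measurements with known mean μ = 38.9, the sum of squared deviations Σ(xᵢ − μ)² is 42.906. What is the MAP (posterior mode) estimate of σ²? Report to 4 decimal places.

With known mean μ and an Inverse-Gamma(α, β) prior on σ², the Normal likelihood is conjugate: posterior is Inv-Gamma(α + n/2, β + Σ(xᵢ−μ)²/2).
Posterior: Inv-Gamma(2.6 + 6/2, 2.9 + 42.906/2) = Inv-Gamma(5.60, 24.3530).
Mode = β/(α+1) = 24.3530/6.60 = 3.6898.

3.6898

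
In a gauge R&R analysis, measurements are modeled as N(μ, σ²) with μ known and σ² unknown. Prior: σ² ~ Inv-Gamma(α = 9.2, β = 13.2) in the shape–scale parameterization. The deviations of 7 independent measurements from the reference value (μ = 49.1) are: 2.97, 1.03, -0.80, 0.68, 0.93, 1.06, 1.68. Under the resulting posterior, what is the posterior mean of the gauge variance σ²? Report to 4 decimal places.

1.8032

With known mean μ and an Inverse-Gamma(α, β) prior on σ², the Normal likelihood is conjugate: posterior is Inv-Gamma(α + n/2, β + Σ(xᵢ−μ)²/2).
Σ(xᵢ−μ)² = (2.97)² + (1.03)² + (-0.80)² + (0.68)² + (0.93)² + (1.06)² + (1.68)² = 15.7951.
Posterior: Inv-Gamma(9.2 + 7/2, 13.2 + 15.7951/2) = Inv-Gamma(12.70, 21.09755).
E[σ²|data] = β/(α−1) = 21.09755/11.70 = 1.8032.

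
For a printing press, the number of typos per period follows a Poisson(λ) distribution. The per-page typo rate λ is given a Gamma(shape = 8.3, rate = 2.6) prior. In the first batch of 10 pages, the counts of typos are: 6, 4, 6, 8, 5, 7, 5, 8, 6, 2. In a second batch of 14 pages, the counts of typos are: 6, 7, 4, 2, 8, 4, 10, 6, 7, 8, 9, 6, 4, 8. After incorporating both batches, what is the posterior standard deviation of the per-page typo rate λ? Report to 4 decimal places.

0.4670

With a Gamma(shape α, rate β) prior, the Poisson likelihood is conjugate: the posterior is Gamma(α + ΣXᵢ, β + n).
Batch 1: sum of counts S = 57 over n = 10 pages.
After batch 1: Gamma(α+S, β+n) = Gamma(8.3+57, 2.6+10) = Gamma(65.3, 12.6).
Batch 2: sum of counts S = 89 over n = 14 pages.
After batch 2: Gamma(α+S, β+n) = Gamma(65.3+89, 12.6+14) = Gamma(154.3, 26.6).
SD = √α/β = √154.3/26.6 = 0.4670.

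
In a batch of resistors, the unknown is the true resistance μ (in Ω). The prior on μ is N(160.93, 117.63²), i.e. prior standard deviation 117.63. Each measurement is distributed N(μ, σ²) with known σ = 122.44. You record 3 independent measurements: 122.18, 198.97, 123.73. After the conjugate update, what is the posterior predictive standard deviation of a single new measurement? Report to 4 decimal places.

136.6120

For Normal data with known variance σ², a Normal(μ₀, σ₀²) prior on μ is conjugate. Posterior precision = 1/σ₀² + n/σ²; posterior mean is the precision-weighted average of μ₀ and x̄.
σ₀² = 117.63² = 13836.8169, σ² = 122.44² = 14991.5536; σ² + n·σ₀² = 14991.5536 + 3·13836.8169 = 56502.0043.
Posterior precision = 1/σ₀² + n/σ² = 1/13836.8169 + 3/14991.5536 = (σ² + n·σ₀²)/(σ₀²σ²) = 56502.0043/(13836.8169·14991.5536); posterior variance σₙ² = σ₀²σ²/(σ² + n·σ₀²) = 13836.8169·14991.5536/56502.0043 = 3671.292457.
Predictive variance for one new observation = σₙ² + σ² = 13836.8169·14991.5536/56502.0043 + 14991.5536 = σ²·(σ₀² + 56502.0043)/56502.0043 = 14991.5536·70338.8212/56502.0043 = 18662.846057; SD = √(14991.5536·70338.8212/56502.0043) = 136.6120.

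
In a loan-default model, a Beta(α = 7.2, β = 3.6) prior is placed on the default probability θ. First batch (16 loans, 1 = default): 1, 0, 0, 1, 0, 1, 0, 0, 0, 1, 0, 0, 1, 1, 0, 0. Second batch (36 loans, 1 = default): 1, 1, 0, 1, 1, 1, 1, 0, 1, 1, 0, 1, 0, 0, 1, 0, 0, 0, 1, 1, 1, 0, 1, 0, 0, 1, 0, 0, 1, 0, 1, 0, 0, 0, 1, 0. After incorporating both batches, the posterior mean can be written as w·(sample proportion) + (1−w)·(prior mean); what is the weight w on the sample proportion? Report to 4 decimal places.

The Beta prior is conjugate to a Binomial/Bernoulli likelihood; the update adds successes to α and failures to β.
Total number of loans: n = 16 + 36 = 52.
Posterior mean = (α₀+k)/(α₀+β₀+n) = [n/(α₀+β₀+n)]·(k/n) + [(α₀+β₀)/(α₀+β₀+n)]·α₀/(α₀+β₀), so only n and the prior enter the weight.
The weight on the data is w = n/(α₀+β₀+n) = 52/(7.2+3.6+52) = 52/62.8 = 0.8280.

0.8280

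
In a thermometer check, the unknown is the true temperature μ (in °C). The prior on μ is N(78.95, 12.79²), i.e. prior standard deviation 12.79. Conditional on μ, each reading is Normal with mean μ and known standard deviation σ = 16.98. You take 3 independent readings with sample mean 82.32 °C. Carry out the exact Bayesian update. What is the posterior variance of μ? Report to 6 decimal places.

For Normal data with known variance σ², a Normal(μ₀, σ₀²) prior on μ is conjugate. Posterior precision = 1/σ₀² + n/σ²; posterior mean is the precision-weighted average of μ₀ and x̄.
σ₀² = 12.79² = 163.5841, σ² = 16.98² = 288.3204; σ² + n·σ₀² = 288.3204 + 3·163.5841 = 779.0727.
Posterior precision = 1/σ₀² + n/σ² = 1/163.5841 + 3/288.3204 = (σ² + n·σ₀²)/(σ₀²σ²) = 779.0727/(163.5841·288.3204); posterior variance σₙ² = σ₀²σ²/(σ² + n·σ₀²) = 163.5841·288.3204/779.0727 = 60.539450.

60.539450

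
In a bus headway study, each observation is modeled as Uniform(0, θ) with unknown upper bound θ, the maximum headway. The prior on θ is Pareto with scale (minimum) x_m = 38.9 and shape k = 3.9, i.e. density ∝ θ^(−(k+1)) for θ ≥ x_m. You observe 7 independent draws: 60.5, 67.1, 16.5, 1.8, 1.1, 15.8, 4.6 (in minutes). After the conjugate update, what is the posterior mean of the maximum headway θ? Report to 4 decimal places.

A Pareto(scale x_m, shape k) prior on the upper bound θ of Uniform(0, θ) is conjugate: posterior is Pareto(max(x_m, max xᵢ), k + n).
Sample maximum = 67.1; prior scale x_m = 38.9 → posterior scale = max = 67.1.
Posterior shape = 3.9 + 7 = 10.9.
E[θ|data] = k·x_m/(k−1) = 10.9·67.1/9.9 = 73.8778.

73.8778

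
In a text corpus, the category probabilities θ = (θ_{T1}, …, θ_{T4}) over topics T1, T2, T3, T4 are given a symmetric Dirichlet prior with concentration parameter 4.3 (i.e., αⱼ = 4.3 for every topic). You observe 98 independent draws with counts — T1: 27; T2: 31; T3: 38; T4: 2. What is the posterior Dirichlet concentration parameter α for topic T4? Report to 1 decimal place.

The Dirichlet prior is conjugate to the Multinomial likelihood: each posterior αⱼ = prior αⱼ + observed count nⱼ.
Posterior concentration: (31.3, 35.3, 42.3, 6.3), total = 115.2.
α_{T4} = 4.3 + 2 = 6.3.

6.3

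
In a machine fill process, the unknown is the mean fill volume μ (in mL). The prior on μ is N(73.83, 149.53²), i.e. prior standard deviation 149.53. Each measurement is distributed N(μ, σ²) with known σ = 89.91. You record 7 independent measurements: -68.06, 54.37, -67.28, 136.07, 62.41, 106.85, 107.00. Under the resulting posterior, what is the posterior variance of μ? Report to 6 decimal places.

1098.113354

For Normal data with known variance σ², a Normal(μ₀, σ₀²) prior on μ is conjugate. Posterior precision = 1/σ₀² + n/σ²; posterior mean is the precision-weighted average of μ₀ and x̄.
σ₀² = 149.53² = 22359.2209, σ² = 89.91² = 8083.8081; σ² + n·σ₀² = 8083.8081 + 7·22359.2209 = 164598.3544.
Posterior precision = 1/σ₀² + n/σ² = 1/22359.2209 + 7/8083.8081 = (σ² + n·σ₀²)/(σ₀²σ²) = 164598.3544/(22359.2209·8083.8081); posterior variance σₙ² = σ₀²σ²/(σ² + n·σ₀²) = 22359.2209·8083.8081/164598.3544 = 1098.113354.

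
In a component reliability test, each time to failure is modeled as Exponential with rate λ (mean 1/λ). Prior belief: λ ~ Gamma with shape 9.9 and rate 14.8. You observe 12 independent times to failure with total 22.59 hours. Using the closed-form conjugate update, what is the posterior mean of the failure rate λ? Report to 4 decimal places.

0.5857

With a Gamma(shape α, rate β) prior on the exponential rate λ, the posterior after n observations with total T = Σxᵢ is Gamma(α+n, β+T).
Posterior: Gamma(9.9+12, 14.8+22.59) = Gamma(21.9, 37.39).
Posterior mean of λ = α/β = 21.9/37.39 = 0.5857.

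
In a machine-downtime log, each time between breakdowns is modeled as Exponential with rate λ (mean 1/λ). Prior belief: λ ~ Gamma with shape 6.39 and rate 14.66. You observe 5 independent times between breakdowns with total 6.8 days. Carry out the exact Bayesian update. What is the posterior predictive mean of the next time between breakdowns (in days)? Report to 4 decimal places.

With a Gamma(shape α, rate β) prior on the exponential rate λ, the posterior after n observations with total T = Σxᵢ is Gamma(α+n, β+T).
Posterior: Gamma(6.39+5, 14.66+6.8) = Gamma(11.39, 21.46).
The predictive distribution for the next observation is Lomax; its mean is β/(α−1) = 21.46/10.39 = 2.0654.

2.0654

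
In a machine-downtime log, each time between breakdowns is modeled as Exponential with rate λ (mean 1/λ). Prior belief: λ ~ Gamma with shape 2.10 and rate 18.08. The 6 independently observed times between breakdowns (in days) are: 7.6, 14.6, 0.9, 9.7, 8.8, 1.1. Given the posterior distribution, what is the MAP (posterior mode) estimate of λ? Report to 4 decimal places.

With a Gamma(shape α, rate β) prior on the exponential rate λ, the posterior after n observations with total T = Σxᵢ is Gamma(α+n, β+T).
Sum of observations T = 42.7 days; n = 6.
Posterior: Gamma(2.10+6, 18.08+42.7) = Gamma(8.10, 60.78).
Mode = (α−1)/β = 0.1168.

0.1168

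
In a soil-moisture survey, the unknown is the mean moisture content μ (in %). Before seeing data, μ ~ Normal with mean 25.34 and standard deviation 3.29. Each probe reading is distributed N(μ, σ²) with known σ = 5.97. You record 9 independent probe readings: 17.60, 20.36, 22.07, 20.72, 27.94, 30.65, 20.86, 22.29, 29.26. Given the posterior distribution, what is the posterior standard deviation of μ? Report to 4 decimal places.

For Normal data with known variance σ², a Normal(μ₀, σ₀²) prior on μ is conjugate. Posterior precision = 1/σ₀² + n/σ²; posterior mean is the precision-weighted average of μ₀ and x̄.
σ₀² = 3.29² = 10.8241, σ² = 5.97² = 35.6409; σ² + n·σ₀² = 35.6409 + 9·10.8241 = 133.0578.
Posterior precision = 1/σ₀² + n/σ² = 1/10.8241 + 9/35.6409 = (σ² + n·σ₀²)/(σ₀²σ²) = 133.0578/(10.8241·35.6409); posterior variance σₙ² = σ₀²σ²/(σ² + n·σ₀²) = 10.8241·35.6409/133.0578 = 2.899346.
Posterior SD = √σₙ² = √(10.8241·35.6409/133.0578) = 1.7027.

1.7027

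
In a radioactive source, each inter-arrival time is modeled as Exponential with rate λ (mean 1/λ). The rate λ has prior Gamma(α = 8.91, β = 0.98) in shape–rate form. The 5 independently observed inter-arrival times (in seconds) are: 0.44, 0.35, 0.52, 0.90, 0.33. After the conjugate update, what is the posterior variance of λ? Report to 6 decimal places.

1.122643

With a Gamma(shape α, rate β) prior on the exponential rate λ, the posterior after n observations with total T = Σxᵢ is Gamma(α+n, β+T).
Sum of observations T = 2.54 seconds; n = 5.
Posterior: Gamma(8.91+5, 0.98+2.54) = Gamma(13.91, 3.52).
Var = α/β² = 1.122643.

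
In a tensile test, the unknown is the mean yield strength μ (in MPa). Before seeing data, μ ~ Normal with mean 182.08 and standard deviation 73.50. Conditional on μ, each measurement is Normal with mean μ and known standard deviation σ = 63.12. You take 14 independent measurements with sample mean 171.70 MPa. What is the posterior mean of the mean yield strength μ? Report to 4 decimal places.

For Normal data with known variance σ², a Normal(μ₀, σ₀²) prior on μ is conjugate. Posterior precision = 1/σ₀² + n/σ²; posterior mean is the precision-weighted average of μ₀ and x̄.
n·x̄ = 14·171.70 = 2403.8.
σ₀² = 73.50² = 5402.25, σ² = 63.12² = 3984.1344; σ² + n·σ₀² = 3984.1344 + 14·5402.25 = 79615.6344.
Posterior mean = (μ₀/σ₀² + n·x̄/σ²)/(1/σ₀² + n/σ²) = (σ²·μ₀ + σ₀²·n·x̄)/(σ² + n·σ₀²) = (3984.1344·182.08 + 5402.25·2403.8)/79615.6344 = 13711359.741552/79615.6344 = 172.2194.

172.2194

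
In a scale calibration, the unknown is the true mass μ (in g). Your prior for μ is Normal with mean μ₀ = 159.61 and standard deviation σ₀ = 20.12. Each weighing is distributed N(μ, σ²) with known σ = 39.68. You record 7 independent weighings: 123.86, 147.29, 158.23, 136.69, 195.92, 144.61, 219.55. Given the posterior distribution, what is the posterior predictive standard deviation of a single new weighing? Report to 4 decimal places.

41.4619

For Normal data with known variance σ², a Normal(μ₀, σ₀²) prior on μ is conjugate. Posterior precision = 1/σ₀² + n/σ²; posterior mean is the precision-weighted average of μ₀ and x̄.
σ₀² = 20.12² = 404.8144, σ² = 39.68² = 1574.5024; σ² + n·σ₀² = 1574.5024 + 7·404.8144 = 4408.2032.
Posterior precision = 1/σ₀² + n/σ² = 1/404.8144 + 7/1574.5024 = (σ² + n·σ₀²)/(σ₀²σ²) = 4408.2032/(404.8144·1574.5024); posterior variance σₙ² = σ₀²σ²/(σ² + n·σ₀²) = 404.8144·1574.5024/4408.2032 = 144.589806.
Predictive variance for one new observation = σₙ² + σ² = 404.8144·1574.5024/4408.2032 + 1574.5024 = σ²·(σ₀² + 4408.2032)/4408.2032 = 1574.5024·4813.0176/4408.2032 = 1719.092206; SD = √(1574.5024·4813.0176/4408.2032) = 41.4619.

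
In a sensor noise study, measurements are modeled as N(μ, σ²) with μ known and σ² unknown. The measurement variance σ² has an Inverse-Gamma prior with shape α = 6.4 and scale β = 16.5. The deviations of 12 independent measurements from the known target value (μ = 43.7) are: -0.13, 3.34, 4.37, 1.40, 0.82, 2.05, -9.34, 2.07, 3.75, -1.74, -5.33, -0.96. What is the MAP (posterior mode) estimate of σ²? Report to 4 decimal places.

With known mean μ and an Inverse-Gamma(α, β) prior on σ², the Normal likelihood is conjugate: posterior is Inv-Gamma(α + n/2, β + Σ(xᵢ−μ)²/2).
Σ(xᵢ−μ)² = (-0.13)² + (3.34)² + (4.37)² + (1.40)² + (0.82)² + (2.05)² + (-9.34)² + (2.07)² + (3.75)² + (-1.74)² + (-5.33)² + (-0.96)² = 175.0454.
Posterior: Inv-Gamma(6.4 + 12/2, 16.5 + 175.0454/2) = Inv-Gamma(12.40, 104.02270).
Mode = β/(α+1) = 104.02270/13.40 = 7.7629.

7.7629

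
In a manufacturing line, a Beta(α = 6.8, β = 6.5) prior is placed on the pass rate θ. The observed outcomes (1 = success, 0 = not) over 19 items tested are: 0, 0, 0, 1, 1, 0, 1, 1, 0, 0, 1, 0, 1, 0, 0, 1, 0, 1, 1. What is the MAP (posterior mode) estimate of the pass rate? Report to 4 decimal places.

0.4884

The Beta prior is conjugate to a Binomial/Bernoulli likelihood; the update adds successes to α and failures to β.
Posterior: Beta(α+k, β+n−k) = Beta(6.8+9, 6.5+10) = Beta(15.8, 16.5).
Mode of Beta(a,b) for a,b>1 is (a−1)/(a+b−2) = 14.8/30.3 = 0.4884.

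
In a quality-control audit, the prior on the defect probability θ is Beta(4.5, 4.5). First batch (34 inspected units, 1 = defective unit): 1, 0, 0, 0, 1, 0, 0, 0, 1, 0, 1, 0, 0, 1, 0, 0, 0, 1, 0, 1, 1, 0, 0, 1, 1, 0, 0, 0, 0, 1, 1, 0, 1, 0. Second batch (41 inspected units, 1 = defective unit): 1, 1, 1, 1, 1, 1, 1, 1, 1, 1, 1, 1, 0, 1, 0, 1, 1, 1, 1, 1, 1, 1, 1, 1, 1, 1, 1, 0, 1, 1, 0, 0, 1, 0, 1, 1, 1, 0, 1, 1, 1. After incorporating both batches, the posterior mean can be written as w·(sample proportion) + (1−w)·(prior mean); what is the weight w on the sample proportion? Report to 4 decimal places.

0.8929

The Beta prior is conjugate to a Binomial/Bernoulli likelihood; the update adds successes to α and failures to β.
Total number of inspected units: n = 34 + 41 = 75.
Posterior mean = (α₀+k)/(α₀+β₀+n) = [n/(α₀+β₀+n)]·(k/n) + [(α₀+β₀)/(α₀+β₀+n)]·α₀/(α₀+β₀), so only n and the prior enter the weight.
The weight on the data is w = n/(α₀+β₀+n) = 75/(4.5+4.5+75) = 75/84.0 = 0.8929.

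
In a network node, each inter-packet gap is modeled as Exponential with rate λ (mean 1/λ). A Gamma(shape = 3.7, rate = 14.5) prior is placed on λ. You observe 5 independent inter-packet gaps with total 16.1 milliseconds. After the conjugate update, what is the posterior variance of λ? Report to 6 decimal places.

With a Gamma(shape α, rate β) prior on the exponential rate λ, the posterior after n observations with total T = Σxᵢ is Gamma(α+n, β+T).
Posterior: Gamma(3.7+5, 14.5+16.1) = Gamma(8.7, 30.6).
Var = α/β² = 0.009291.

0.009291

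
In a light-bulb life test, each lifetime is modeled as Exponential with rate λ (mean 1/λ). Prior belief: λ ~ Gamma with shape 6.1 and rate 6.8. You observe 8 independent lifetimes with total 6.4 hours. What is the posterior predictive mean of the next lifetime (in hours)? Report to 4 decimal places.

With a Gamma(shape α, rate β) prior on the exponential rate λ, the posterior after n observations with total T = Σxᵢ is Gamma(α+n, β+T).
Posterior: Gamma(6.1+8, 6.8+6.4) = Gamma(14.1, 13.2).
The predictive distribution for the next observation is Lomax; its mean is β/(α−1) = 13.2/13.1 = 1.0076.

1.0076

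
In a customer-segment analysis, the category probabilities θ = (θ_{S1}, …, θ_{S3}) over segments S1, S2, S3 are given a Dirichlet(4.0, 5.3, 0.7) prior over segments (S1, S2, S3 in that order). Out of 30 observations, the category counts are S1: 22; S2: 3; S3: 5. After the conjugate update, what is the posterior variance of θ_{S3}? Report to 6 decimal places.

The Dirichlet prior is conjugate to the Multinomial likelihood: each posterior αⱼ = prior αⱼ + observed count nⱼ.
Posterior concentration: (26.0, 8.3, 5.7), total = 40.0.
Var[θ_j] = α_j(Σα−α_j)/((Σα)²(Σα+1)) = 5.7·34.3/(40.0²·41.0) = 0.002980.

0.002980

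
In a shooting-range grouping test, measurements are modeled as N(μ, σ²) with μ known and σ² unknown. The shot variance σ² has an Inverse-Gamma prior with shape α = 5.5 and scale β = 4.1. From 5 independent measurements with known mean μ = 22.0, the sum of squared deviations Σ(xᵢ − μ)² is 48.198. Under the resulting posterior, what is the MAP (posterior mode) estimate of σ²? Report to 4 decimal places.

3.1332

With known mean μ and an Inverse-Gamma(α, β) prior on σ², the Normal likelihood is conjugate: posterior is Inv-Gamma(α + n/2, β + Σ(xᵢ−μ)²/2).
Posterior: Inv-Gamma(5.5 + 5/2, 4.1 + 48.198/2) = Inv-Gamma(8.00, 28.1990).
Mode = β/(α+1) = 28.1990/9.00 = 3.1332.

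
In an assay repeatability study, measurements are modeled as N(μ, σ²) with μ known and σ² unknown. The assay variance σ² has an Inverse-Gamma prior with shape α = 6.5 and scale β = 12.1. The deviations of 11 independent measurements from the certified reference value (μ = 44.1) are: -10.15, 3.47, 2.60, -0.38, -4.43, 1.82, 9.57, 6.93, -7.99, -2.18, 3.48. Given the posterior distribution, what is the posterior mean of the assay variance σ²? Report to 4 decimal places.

With known mean μ and an Inverse-Gamma(α, β) prior on σ², the Normal likelihood is conjugate: posterior is Inv-Gamma(α + n/2, β + Σ(xᵢ−μ)²/2).
Σ(xᵢ−μ)² = (-10.15)² + (3.47)² + (2.60)² + (-0.38)² + (-4.43)² + (1.82)² + (9.57)² + (6.93)² + (-7.99)² + (-2.18)² + (3.48)² = 365.2178.
Posterior: Inv-Gamma(6.5 + 11/2, 12.1 + 365.2178/2) = Inv-Gamma(12.00, 194.70890).
E[σ²|data] = β/(α−1) = 194.70890/11.00 = 17.7008.

17.7008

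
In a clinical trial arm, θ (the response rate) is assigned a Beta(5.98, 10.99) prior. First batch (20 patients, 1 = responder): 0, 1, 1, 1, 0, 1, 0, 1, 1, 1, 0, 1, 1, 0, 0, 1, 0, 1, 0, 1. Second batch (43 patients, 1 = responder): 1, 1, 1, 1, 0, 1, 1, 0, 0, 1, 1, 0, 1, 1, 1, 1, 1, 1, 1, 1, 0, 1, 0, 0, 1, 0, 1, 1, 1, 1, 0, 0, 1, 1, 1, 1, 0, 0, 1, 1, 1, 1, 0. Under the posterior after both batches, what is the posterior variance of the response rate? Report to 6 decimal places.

The Beta prior is conjugate to a Binomial/Bernoulli likelihood; the update adds successes to α and failures to β.
After batch 1: Beta(5.98+12, 10.99+8) = Beta(17.98, 18.99).
After batch 2: Beta(17.98+30, 18.99+13) = Beta(47.98, 31.99).
Var = αβ/((α+β)²(α+β+1)) = 47.98·31.99/(79.97²·80.97) = 0.002964.

0.002964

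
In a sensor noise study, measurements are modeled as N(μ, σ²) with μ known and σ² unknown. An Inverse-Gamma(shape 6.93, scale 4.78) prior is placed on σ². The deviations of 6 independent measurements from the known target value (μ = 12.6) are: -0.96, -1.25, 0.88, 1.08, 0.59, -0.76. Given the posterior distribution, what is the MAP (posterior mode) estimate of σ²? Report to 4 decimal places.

With known mean μ and an Inverse-Gamma(α, β) prior on σ², the Normal likelihood is conjugate: posterior is Inv-Gamma(α + n/2, β + Σ(xᵢ−μ)²/2).
Σ(xᵢ−μ)² = (-0.96)² + (-1.25)² + (0.88)² + (1.08)² + (0.59)² + (-0.76)² = 5.3506.
Posterior: Inv-Gamma(6.93 + 6/2, 4.78 + 5.3506/2) = Inv-Gamma(9.93, 7.45530).
Mode = β/(α+1) = 7.45530/10.93 = 0.6821.

0.6821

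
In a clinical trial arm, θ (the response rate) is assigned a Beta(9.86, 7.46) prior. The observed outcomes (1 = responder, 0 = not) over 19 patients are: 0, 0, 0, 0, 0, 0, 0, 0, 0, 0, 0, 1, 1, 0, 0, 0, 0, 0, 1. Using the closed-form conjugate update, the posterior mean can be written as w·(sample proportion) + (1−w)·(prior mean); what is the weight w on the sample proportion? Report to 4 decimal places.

0.5231

The Beta prior is conjugate to a Binomial/Bernoulli likelihood; the update adds successes to α and failures to β.
Posterior mean = (α₀+k)/(α₀+β₀+n) = [n/(α₀+β₀+n)]·(k/n) + [(α₀+β₀)/(α₀+β₀+n)]·α₀/(α₀+β₀), so only n and the prior enter the weight.
The weight on the data is w = n/(α₀+β₀+n) = 19/(9.86+7.46+19) = 19/36.32 = 0.5231.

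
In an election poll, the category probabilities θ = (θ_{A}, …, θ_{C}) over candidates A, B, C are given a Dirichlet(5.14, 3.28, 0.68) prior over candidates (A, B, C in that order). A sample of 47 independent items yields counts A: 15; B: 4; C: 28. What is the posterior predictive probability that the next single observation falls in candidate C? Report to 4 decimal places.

The Dirichlet prior is conjugate to the Multinomial likelihood: each posterior αⱼ = prior αⱼ + observed count nⱼ.
Posterior concentration: (20.14, 7.28, 28.68), total = 56.10.
P(next = C | data) = α_{C}/Σα = 0.5112.

0.5112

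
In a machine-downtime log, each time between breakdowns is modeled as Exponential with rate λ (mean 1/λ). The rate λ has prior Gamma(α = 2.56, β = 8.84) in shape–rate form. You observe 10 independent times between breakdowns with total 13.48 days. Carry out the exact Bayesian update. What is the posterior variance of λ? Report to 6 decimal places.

With a Gamma(shape α, rate β) prior on the exponential rate λ, the posterior after n observations with total T = Σxᵢ is Gamma(α+n, β+T).
Posterior: Gamma(2.56+10, 8.84+13.48) = Gamma(12.56, 22.32).
Var = α/β² = 0.025212.

0.025212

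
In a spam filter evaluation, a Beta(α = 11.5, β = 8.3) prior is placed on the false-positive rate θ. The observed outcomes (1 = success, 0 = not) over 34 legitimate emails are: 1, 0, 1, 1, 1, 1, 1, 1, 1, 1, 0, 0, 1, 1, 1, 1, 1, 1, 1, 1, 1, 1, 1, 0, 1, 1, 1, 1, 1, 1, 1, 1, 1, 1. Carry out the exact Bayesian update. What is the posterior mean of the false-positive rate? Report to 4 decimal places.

The Beta prior is conjugate to a Binomial/Bernoulli likelihood; the update adds successes to α and failures to β.
Posterior: Beta(α+k, β+n−k) = Beta(11.5+30, 8.3+4) = Beta(41.5, 12.3).
Posterior mean = α/(α+β) = 41.5/53.8 = 0.7714.

0.7714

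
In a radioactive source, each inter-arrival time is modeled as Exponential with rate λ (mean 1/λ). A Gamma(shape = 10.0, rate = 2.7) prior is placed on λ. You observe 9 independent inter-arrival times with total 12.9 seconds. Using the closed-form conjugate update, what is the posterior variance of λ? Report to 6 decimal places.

0.078074

With a Gamma(shape α, rate β) prior on the exponential rate λ, the posterior after n observations with total T = Σxᵢ is Gamma(α+n, β+T).
Posterior: Gamma(10.0+9, 2.7+12.9) = Gamma(19.0, 15.6).
Var = α/β² = 0.078074.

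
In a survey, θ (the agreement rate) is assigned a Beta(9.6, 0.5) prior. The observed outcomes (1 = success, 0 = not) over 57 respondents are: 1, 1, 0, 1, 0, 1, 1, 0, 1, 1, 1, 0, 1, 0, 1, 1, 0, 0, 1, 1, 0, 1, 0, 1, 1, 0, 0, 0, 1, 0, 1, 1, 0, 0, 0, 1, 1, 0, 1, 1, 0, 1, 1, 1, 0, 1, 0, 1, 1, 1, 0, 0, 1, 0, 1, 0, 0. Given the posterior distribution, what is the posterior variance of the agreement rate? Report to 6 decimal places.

0.003460

The Beta prior is conjugate to a Binomial/Bernoulli likelihood; the update adds successes to α and failures to β.
Posterior: Beta(α+k, β+n−k) = Beta(9.6+32, 0.5+25) = Beta(41.6, 25.5).
Var = αβ/((α+β)²(α+β+1)) = 41.6·25.5/(67.1²·68.1) = 0.003460.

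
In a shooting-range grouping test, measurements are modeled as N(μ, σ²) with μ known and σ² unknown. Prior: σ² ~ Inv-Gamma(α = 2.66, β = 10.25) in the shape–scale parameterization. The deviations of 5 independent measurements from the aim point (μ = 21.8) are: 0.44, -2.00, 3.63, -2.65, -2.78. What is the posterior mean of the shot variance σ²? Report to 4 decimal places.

With known mean μ and an Inverse-Gamma(α, β) prior on σ², the Normal likelihood is conjugate: posterior is Inv-Gamma(α + n/2, β + Σ(xᵢ−μ)²/2).
Σ(xᵢ−μ)² = (0.44)² + (-2.00)² + (3.63)² + (-2.65)² + (-2.78)² = 32.1214.
Posterior: Inv-Gamma(2.66 + 5/2, 10.25 + 32.1214/2) = Inv-Gamma(5.16, 26.31070).
E[σ²|data] = β/(α−1) = 26.31070/4.16 = 6.3247.

6.3247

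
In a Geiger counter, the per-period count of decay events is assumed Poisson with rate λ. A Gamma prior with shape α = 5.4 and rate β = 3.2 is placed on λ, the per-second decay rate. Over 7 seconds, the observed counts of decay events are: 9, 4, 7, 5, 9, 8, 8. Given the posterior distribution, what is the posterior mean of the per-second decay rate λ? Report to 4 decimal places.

5.4314

With a Gamma(shape α, rate β) prior, the Poisson likelihood is conjugate: the posterior is Gamma(α + ΣXᵢ, β + n).
Sum of counts S = 50 over n = 7 seconds.
Posterior: Gamma(α+S, β+n) = Gamma(5.4+50, 3.2+7) = Gamma(55.4, 10.2).
Posterior mean = α/β = 55.4/10.2 = 5.4314.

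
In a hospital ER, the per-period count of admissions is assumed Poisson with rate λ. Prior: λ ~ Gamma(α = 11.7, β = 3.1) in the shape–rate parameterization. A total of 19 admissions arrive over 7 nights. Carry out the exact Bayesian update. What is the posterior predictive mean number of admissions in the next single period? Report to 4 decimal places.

With a Gamma(shape α, rate β) prior, the Poisson likelihood is conjugate: the posterior is Gamma(α + ΣXᵢ, β + n).
Posterior: Gamma(α+S, β+n) = Gamma(11.7+19, 3.1+7) = Gamma(30.7, 10.1).
The predictive distribution for one future period is NegBinom with mean α/β = 3.0396.

3.0396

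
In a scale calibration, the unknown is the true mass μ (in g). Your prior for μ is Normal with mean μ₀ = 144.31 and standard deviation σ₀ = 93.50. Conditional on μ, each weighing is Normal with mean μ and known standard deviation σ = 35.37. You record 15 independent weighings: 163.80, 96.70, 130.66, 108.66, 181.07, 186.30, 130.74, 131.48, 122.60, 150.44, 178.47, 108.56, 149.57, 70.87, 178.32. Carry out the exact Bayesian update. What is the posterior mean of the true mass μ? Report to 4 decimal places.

For Normal data with known variance σ², a Normal(μ₀, σ₀²) prior on μ is conjugate. Posterior precision = 1/σ₀² + n/σ²; posterior mean is the precision-weighted average of μ₀ and x̄.
Σxᵢ = 163.80 + 96.70 + 130.66 + 108.66 + 181.07 + 186.30 + 130.74 + 131.48 + 122.60 + 150.44 + 178.47 + 108.56 + 149.57 + 70.87 + 178.32 = 2088.24, so n·x̄ = 2088.24.
σ₀² = 93.50² = 8742.25, σ² = 35.37² = 1251.0369; σ² + n·σ₀² = 1251.0369 + 15·8742.25 = 132384.7869.
Posterior mean = (μ₀/σ₀² + n·x̄/σ²)/(1/σ₀² + n/σ²) = (σ²·μ₀ + σ₀²·n·x̄)/(σ² + n·σ₀²) = (1251.0369·144.31 + 8742.25·2088.24)/132384.7869 = 18436453.275039/132384.7869 = 139.2641.

139.2641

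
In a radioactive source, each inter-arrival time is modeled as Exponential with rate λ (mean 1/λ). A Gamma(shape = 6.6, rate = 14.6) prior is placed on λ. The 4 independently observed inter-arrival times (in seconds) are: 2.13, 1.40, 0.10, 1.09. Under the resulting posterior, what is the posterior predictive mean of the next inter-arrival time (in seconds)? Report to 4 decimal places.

2.0125

With a Gamma(shape α, rate β) prior on the exponential rate λ, the posterior after n observations with total T = Σxᵢ is Gamma(α+n, β+T).
Sum of observations T = 4.72 seconds; n = 4.
Posterior: Gamma(6.6+4, 14.6+4.72) = Gamma(10.6, 19.32).
The predictive distribution for the next observation is Lomax; its mean is β/(α−1) = 19.32/9.6 = 2.0125.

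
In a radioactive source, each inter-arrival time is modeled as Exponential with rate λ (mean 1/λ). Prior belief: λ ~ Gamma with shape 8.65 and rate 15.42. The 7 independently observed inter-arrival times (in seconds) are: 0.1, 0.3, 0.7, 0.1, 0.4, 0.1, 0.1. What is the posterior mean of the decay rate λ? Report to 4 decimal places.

0.9088

With a Gamma(shape α, rate β) prior on the exponential rate λ, the posterior after n observations with total T = Σxᵢ is Gamma(α+n, β+T).
Sum of observations T = 1.8 seconds; n = 7.
Posterior: Gamma(8.65+7, 15.42+1.8) = Gamma(15.65, 17.22).
Posterior mean of λ = α/β = 15.65/17.22 = 0.9088.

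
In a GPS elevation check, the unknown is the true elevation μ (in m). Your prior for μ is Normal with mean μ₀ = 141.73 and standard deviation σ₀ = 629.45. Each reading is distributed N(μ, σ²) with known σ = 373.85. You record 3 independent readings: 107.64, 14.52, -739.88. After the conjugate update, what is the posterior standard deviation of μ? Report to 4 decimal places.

204.1722

For Normal data with known variance σ², a Normal(μ₀, σ₀²) prior on μ is conjugate. Posterior precision = 1/σ₀² + n/σ²; posterior mean is the precision-weighted average of μ₀ and x̄.
σ₀² = 629.45² = 396207.3025, σ² = 373.85² = 139763.8225; σ² + n·σ₀² = 139763.8225 + 3·396207.3025 = 1328385.73.
Posterior precision = 1/σ₀² + n/σ² = 1/396207.3025 + 3/139763.8225 = (σ² + n·σ₀²)/(σ₀²σ²) = 1328385.73/(396207.3025·139763.8225); posterior variance σₙ² = σ₀²σ²/(σ² + n·σ₀²) = 396207.3025·139763.8225/1328385.73 = 41686.270674.
Posterior SD = √σₙ² = √(396207.3025·139763.8225/1328385.73) = 204.1722.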